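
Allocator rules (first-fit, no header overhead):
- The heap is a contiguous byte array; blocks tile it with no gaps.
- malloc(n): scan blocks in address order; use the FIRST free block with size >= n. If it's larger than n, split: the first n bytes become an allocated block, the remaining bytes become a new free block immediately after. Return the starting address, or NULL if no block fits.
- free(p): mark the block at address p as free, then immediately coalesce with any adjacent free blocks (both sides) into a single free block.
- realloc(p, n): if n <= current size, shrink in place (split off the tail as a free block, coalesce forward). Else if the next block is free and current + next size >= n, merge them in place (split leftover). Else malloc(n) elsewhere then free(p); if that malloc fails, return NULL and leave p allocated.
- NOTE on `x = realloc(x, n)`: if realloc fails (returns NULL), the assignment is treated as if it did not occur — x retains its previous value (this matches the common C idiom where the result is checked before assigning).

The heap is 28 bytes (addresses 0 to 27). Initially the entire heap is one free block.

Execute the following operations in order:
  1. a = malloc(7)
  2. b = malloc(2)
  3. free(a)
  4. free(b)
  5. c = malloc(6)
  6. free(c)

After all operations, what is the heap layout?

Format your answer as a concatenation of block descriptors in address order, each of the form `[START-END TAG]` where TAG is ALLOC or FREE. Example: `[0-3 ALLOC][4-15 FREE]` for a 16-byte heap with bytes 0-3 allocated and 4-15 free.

Answer: [0-27 FREE]

Derivation:
Op 1: a = malloc(7) -> a = 0; heap: [0-6 ALLOC][7-27 FREE]
Op 2: b = malloc(2) -> b = 7; heap: [0-6 ALLOC][7-8 ALLOC][9-27 FREE]
Op 3: free(a) -> (freed a); heap: [0-6 FREE][7-8 ALLOC][9-27 FREE]
Op 4: free(b) -> (freed b); heap: [0-27 FREE]
Op 5: c = malloc(6) -> c = 0; heap: [0-5 ALLOC][6-27 FREE]
Op 6: free(c) -> (freed c); heap: [0-27 FREE]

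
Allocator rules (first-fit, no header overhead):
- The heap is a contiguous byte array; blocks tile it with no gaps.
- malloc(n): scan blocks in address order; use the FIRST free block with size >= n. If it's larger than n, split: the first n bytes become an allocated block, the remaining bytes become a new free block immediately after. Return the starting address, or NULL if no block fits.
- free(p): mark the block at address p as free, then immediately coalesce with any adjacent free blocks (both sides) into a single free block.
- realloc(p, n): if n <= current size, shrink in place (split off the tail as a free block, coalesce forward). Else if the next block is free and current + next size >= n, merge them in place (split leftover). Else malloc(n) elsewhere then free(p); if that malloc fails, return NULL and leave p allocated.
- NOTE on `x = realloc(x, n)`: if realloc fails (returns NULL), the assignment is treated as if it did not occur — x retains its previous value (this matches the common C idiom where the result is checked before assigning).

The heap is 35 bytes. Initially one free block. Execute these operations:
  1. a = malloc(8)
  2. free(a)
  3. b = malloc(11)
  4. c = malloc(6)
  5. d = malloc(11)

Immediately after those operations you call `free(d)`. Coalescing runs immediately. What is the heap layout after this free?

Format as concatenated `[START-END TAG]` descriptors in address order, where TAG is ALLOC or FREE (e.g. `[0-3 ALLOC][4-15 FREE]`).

Op 1: a = malloc(8) -> a = 0; heap: [0-7 ALLOC][8-34 FREE]
Op 2: free(a) -> (freed a); heap: [0-34 FREE]
Op 3: b = malloc(11) -> b = 0; heap: [0-10 ALLOC][11-34 FREE]
Op 4: c = malloc(6) -> c = 11; heap: [0-10 ALLOC][11-16 ALLOC][17-34 FREE]
Op 5: d = malloc(11) -> d = 17; heap: [0-10 ALLOC][11-16 ALLOC][17-27 ALLOC][28-34 FREE]
free(d): d = 17 -> block [17-27 ALLOC]; mark free, coalesce with adjacent free neighbors -> [0-10 ALLOC][11-16 ALLOC][17-34 FREE]

Answer: [0-10 ALLOC][11-16 ALLOC][17-34 FREE]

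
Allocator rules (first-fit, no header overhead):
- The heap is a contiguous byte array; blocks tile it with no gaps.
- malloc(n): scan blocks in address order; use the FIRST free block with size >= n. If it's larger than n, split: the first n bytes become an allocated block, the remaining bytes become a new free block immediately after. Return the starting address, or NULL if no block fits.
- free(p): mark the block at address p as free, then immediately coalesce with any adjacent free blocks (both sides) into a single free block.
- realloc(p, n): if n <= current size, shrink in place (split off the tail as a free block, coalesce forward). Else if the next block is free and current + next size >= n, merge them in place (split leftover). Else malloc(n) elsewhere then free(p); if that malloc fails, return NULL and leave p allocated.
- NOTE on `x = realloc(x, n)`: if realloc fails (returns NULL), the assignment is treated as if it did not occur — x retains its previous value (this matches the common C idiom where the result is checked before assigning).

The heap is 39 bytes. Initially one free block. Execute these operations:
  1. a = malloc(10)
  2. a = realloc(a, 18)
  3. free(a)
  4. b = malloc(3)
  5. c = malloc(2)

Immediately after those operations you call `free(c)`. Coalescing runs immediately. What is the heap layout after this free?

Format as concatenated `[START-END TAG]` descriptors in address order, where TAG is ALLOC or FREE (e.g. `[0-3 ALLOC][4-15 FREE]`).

Op 1: a = malloc(10) -> a = 0; heap: [0-9 ALLOC][10-38 FREE]
Op 2: a = realloc(a, 18) -> a = 0; heap: [0-17 ALLOC][18-38 FREE]
Op 3: free(a) -> (freed a); heap: [0-38 FREE]
Op 4: b = malloc(3) -> b = 0; heap: [0-2 ALLOC][3-38 FREE]
Op 5: c = malloc(2) -> c = 3; heap: [0-2 ALLOC][3-4 ALLOC][5-38 FREE]
free(c): c = 3 -> block [3-4 ALLOC]; mark free, coalesce with adjacent free neighbors -> [0-2 ALLOC][3-38 FREE]

Answer: [0-2 ALLOC][3-38 FREE]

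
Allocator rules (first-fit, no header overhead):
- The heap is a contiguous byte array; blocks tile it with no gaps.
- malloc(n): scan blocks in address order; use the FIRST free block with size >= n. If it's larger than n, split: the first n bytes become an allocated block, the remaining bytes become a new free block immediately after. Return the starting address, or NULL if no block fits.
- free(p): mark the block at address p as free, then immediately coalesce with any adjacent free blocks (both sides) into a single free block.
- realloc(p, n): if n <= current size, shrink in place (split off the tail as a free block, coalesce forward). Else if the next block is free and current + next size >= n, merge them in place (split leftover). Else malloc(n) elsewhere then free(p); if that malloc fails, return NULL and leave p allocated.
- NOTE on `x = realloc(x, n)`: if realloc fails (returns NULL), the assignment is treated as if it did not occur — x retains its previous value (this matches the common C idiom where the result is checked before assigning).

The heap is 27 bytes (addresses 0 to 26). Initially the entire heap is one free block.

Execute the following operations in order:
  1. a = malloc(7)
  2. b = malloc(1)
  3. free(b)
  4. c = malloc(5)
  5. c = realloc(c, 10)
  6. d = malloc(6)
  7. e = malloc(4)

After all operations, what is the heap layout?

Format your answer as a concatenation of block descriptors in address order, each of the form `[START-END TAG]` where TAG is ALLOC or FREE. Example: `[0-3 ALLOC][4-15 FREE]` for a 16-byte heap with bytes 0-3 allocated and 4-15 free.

Op 1: a = malloc(7) -> a = 0; heap: [0-6 ALLOC][7-26 FREE]
Op 2: b = malloc(1) -> b = 7; heap: [0-6 ALLOC][7-7 ALLOC][8-26 FREE]
Op 3: free(b) -> (freed b); heap: [0-6 ALLOC][7-26 FREE]
Op 4: c = malloc(5) -> c = 7; heap: [0-6 ALLOC][7-11 ALLOC][12-26 FREE]
Op 5: c = realloc(c, 10) -> c = 7; heap: [0-6 ALLOC][7-16 ALLOC][17-26 FREE]
Op 6: d = malloc(6) -> d = 17; heap: [0-6 ALLOC][7-16 ALLOC][17-22 ALLOC][23-26 FREE]
Op 7: e = malloc(4) -> e = 23; heap: [0-6 ALLOC][7-16 ALLOC][17-22 ALLOC][23-26 ALLOC]

Answer: [0-6 ALLOC][7-16 ALLOC][17-22 ALLOC][23-26 ALLOC]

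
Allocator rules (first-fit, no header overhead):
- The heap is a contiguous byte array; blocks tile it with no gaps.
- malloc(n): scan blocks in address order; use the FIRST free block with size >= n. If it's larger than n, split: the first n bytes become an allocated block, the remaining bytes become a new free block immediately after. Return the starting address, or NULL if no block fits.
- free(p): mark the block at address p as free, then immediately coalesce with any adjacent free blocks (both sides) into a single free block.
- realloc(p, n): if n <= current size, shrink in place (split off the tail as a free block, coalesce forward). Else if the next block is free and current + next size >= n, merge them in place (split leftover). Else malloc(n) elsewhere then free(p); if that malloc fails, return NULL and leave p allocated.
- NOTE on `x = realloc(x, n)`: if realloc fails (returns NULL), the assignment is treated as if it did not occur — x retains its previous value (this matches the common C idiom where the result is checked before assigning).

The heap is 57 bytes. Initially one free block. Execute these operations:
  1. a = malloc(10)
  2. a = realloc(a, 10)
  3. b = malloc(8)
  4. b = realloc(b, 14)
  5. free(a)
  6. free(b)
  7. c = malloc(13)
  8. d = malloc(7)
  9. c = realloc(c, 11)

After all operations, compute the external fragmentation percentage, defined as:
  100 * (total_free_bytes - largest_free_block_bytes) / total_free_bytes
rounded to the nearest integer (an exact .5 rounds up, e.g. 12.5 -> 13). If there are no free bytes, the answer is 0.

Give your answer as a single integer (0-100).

Answer: 5

Derivation:
Op 1: a = malloc(10) -> a = 0; heap: [0-9 ALLOC][10-56 FREE]
Op 2: a = realloc(a, 10) -> a = 0; heap: [0-9 ALLOC][10-56 FREE]
Op 3: b = malloc(8) -> b = 10; heap: [0-9 ALLOC][10-17 ALLOC][18-56 FREE]
Op 4: b = realloc(b, 14) -> b = 10; heap: [0-9 ALLOC][10-23 ALLOC][24-56 FREE]
Op 5: free(a) -> (freed a); heap: [0-9 FREE][10-23 ALLOC][24-56 FREE]
Op 6: free(b) -> (freed b); heap: [0-56 FREE]
Op 7: c = malloc(13) -> c = 0; heap: [0-12 ALLOC][13-56 FREE]
Op 8: d = malloc(7) -> d = 13; heap: [0-12 ALLOC][13-19 ALLOC][20-56 FREE]
Op 9: c = realloc(c, 11) -> c = 0; heap: [0-10 ALLOC][11-12 FREE][13-19 ALLOC][20-56 FREE]
Free blocks: [2 37] total_free=39 largest=37 -> 100*(39-37)/39 = 200/39 ≈ 5.128 -> rounds to 5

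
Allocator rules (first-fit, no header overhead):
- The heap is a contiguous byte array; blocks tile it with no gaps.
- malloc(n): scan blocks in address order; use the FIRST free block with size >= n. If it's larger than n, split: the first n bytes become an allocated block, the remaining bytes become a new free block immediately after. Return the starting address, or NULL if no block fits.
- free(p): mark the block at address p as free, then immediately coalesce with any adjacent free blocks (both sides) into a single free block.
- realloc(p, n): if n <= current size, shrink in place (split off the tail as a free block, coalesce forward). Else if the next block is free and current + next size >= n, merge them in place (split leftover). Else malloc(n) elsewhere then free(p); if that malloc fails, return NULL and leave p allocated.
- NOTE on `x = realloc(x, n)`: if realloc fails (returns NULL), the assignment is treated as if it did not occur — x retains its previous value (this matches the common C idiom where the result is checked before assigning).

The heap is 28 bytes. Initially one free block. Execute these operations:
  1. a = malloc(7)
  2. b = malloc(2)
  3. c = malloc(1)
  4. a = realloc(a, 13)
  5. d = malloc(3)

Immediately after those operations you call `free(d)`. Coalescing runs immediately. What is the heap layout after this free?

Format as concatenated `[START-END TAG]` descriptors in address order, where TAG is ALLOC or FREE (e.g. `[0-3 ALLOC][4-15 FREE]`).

Answer: [0-6 FREE][7-8 ALLOC][9-9 ALLOC][10-22 ALLOC][23-27 FREE]

Derivation:
Op 1: a = malloc(7) -> a = 0; heap: [0-6 ALLOC][7-27 FREE]
Op 2: b = malloc(2) -> b = 7; heap: [0-6 ALLOC][7-8 ALLOC][9-27 FREE]
Op 3: c = malloc(1) -> c = 9; heap: [0-6 ALLOC][7-8 ALLOC][9-9 ALLOC][10-27 FREE]
Op 4: a = realloc(a, 13) -> a = 10; heap: [0-6 FREE][7-8 ALLOC][9-9 ALLOC][10-22 ALLOC][23-27 FREE]
Op 5: d = malloc(3) -> d = 0; heap: [0-2 ALLOC][3-6 FREE][7-8 ALLOC][9-9 ALLOC][10-22 ALLOC][23-27 FREE]
free(d): d = 0 -> block [0-2 ALLOC]; mark free, coalesce with adjacent free neighbors -> [0-6 FREE][7-8 ALLOC][9-9 ALLOC][10-22 ALLOC][23-27 FREE]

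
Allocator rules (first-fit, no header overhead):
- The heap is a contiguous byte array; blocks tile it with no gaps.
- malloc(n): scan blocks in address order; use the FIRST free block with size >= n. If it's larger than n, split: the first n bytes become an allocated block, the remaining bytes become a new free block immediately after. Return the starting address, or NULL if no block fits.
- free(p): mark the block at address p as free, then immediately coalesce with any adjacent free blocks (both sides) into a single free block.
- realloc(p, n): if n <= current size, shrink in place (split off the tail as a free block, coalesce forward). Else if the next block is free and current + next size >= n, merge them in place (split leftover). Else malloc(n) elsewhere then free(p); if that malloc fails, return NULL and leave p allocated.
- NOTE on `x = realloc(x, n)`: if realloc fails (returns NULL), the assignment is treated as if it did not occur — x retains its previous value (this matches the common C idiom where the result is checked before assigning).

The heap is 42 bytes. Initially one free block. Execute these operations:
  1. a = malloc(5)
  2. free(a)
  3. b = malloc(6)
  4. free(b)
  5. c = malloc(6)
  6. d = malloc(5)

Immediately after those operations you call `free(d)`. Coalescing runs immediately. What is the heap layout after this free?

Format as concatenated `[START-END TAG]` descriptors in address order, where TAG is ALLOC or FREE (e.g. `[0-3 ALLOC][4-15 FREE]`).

Op 1: a = malloc(5) -> a = 0; heap: [0-4 ALLOC][5-41 FREE]
Op 2: free(a) -> (freed a); heap: [0-41 FREE]
Op 3: b = malloc(6) -> b = 0; heap: [0-5 ALLOC][6-41 FREE]
Op 4: free(b) -> (freed b); heap: [0-41 FREE]
Op 5: c = malloc(6) -> c = 0; heap: [0-5 ALLOC][6-41 FREE]
Op 6: d = malloc(5) -> d = 6; heap: [0-5 ALLOC][6-10 ALLOC][11-41 FREE]
free(d): d = 6 -> block [6-10 ALLOC]; mark free, coalesce with adjacent free neighbors -> [0-5 ALLOC][6-41 FREE]

Answer: [0-5 ALLOC][6-41 FREE]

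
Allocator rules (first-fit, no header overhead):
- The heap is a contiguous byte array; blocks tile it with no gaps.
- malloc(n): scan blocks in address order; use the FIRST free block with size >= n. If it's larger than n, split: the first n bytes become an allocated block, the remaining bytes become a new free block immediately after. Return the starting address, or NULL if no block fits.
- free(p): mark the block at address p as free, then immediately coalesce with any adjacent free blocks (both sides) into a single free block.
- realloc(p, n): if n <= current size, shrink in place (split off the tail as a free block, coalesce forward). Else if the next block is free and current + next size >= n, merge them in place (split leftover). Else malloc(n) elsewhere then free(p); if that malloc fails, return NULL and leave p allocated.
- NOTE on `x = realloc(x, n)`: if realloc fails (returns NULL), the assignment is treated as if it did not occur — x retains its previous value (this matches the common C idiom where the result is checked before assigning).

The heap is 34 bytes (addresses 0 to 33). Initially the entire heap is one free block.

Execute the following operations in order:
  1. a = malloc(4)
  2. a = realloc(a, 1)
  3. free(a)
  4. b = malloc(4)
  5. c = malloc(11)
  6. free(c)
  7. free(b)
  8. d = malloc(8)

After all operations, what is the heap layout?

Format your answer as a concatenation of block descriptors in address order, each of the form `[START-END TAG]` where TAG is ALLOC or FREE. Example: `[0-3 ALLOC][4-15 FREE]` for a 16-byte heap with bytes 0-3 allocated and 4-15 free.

Answer: [0-7 ALLOC][8-33 FREE]

Derivation:
Op 1: a = malloc(4) -> a = 0; heap: [0-3 ALLOC][4-33 FREE]
Op 2: a = realloc(a, 1) -> a = 0; heap: [0-0 ALLOC][1-33 FREE]
Op 3: free(a) -> (freed a); heap: [0-33 FREE]
Op 4: b = malloc(4) -> b = 0; heap: [0-3 ALLOC][4-33 FREE]
Op 5: c = malloc(11) -> c = 4; heap: [0-3 ALLOC][4-14 ALLOC][15-33 FREE]
Op 6: free(c) -> (freed c); heap: [0-3 ALLOC][4-33 FREE]
Op 7: free(b) -> (freed b); heap: [0-33 FREE]
Op 8: d = malloc(8) -> d = 0; heap: [0-7 ALLOC][8-33 FREE]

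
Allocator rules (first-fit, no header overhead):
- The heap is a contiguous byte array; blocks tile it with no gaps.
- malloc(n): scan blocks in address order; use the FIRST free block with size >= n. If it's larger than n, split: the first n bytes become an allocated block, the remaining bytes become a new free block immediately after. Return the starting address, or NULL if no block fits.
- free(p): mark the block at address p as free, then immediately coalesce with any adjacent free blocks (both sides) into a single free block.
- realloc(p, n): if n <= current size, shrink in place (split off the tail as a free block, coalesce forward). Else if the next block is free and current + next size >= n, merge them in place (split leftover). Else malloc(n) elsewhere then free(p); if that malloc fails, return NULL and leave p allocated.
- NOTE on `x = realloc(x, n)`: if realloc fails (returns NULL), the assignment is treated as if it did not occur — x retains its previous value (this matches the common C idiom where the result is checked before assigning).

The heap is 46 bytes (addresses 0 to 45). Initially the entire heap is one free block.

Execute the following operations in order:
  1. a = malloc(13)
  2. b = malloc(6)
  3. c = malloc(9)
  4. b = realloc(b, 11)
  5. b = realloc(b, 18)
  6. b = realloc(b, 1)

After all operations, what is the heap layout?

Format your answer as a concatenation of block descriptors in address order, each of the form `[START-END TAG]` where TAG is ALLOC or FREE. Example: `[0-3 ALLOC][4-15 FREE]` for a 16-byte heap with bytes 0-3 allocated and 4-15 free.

Answer: [0-12 ALLOC][13-18 FREE][19-27 ALLOC][28-28 ALLOC][29-45 FREE]

Derivation:
Op 1: a = malloc(13) -> a = 0; heap: [0-12 ALLOC][13-45 FREE]
Op 2: b = malloc(6) -> b = 13; heap: [0-12 ALLOC][13-18 ALLOC][19-45 FREE]
Op 3: c = malloc(9) -> c = 19; heap: [0-12 ALLOC][13-18 ALLOC][19-27 ALLOC][28-45 FREE]
Op 4: b = realloc(b, 11) -> b = 28; heap: [0-12 ALLOC][13-18 FREE][19-27 ALLOC][28-38 ALLOC][39-45 FREE]
Op 5: b = realloc(b, 18) -> b = 28; heap: [0-12 ALLOC][13-18 FREE][19-27 ALLOC][28-45 ALLOC]
Op 6: b = realloc(b, 1) -> b = 28; heap: [0-12 ALLOC][13-18 FREE][19-27 ALLOC][28-28 ALLOC][29-45 FREE]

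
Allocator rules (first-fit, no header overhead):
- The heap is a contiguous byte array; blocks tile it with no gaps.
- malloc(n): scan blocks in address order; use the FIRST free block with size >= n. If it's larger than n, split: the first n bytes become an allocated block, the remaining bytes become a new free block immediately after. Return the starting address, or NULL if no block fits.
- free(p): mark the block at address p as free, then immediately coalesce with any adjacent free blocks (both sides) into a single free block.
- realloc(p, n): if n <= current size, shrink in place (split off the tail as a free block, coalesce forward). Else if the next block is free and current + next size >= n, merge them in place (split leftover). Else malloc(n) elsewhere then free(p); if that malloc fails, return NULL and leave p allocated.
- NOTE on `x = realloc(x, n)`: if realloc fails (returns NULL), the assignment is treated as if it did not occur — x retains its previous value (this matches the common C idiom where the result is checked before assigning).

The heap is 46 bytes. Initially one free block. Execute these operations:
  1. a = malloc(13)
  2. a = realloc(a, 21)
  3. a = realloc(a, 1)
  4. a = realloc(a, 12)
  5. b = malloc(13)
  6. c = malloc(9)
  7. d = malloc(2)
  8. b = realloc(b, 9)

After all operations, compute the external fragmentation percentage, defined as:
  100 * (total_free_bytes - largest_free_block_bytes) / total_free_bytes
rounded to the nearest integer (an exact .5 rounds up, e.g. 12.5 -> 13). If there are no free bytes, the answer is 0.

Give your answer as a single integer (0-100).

Op 1: a = malloc(13) -> a = 0; heap: [0-12 ALLOC][13-45 FREE]
Op 2: a = realloc(a, 21) -> a = 0; heap: [0-20 ALLOC][21-45 FREE]
Op 3: a = realloc(a, 1) -> a = 0; heap: [0-0 ALLOC][1-45 FREE]
Op 4: a = realloc(a, 12) -> a = 0; heap: [0-11 ALLOC][12-45 FREE]
Op 5: b = malloc(13) -> b = 12; heap: [0-11 ALLOC][12-24 ALLOC][25-45 FREE]
Op 6: c = malloc(9) -> c = 25; heap: [0-11 ALLOC][12-24 ALLOC][25-33 ALLOC][34-45 FREE]
Op 7: d = malloc(2) -> d = 34; heap: [0-11 ALLOC][12-24 ALLOC][25-33 ALLOC][34-35 ALLOC][36-45 FREE]
Op 8: b = realloc(b, 9) -> b = 12; heap: [0-11 ALLOC][12-20 ALLOC][21-24 FREE][25-33 ALLOC][34-35 ALLOC][36-45 FREE]
Free blocks: [4 10] total_free=14 largest=10 -> 100*(14-10)/14 = 400/14 ≈ 28.571 -> rounds to 29

Answer: 29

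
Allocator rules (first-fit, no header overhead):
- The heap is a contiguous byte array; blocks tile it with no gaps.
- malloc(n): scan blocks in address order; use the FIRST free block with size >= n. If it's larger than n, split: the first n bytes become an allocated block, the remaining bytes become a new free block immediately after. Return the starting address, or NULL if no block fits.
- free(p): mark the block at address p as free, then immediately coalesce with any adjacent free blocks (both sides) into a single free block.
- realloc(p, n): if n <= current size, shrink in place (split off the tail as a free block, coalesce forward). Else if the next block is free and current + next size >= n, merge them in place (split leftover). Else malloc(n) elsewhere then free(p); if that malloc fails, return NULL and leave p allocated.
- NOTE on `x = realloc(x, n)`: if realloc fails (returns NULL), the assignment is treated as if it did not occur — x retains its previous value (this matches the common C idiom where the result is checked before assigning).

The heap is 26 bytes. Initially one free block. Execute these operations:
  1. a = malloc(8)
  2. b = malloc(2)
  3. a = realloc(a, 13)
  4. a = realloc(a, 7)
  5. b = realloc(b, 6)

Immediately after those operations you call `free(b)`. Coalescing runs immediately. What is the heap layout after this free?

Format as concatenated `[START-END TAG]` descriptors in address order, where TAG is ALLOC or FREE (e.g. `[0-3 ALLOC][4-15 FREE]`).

Op 1: a = malloc(8) -> a = 0; heap: [0-7 ALLOC][8-25 FREE]
Op 2: b = malloc(2) -> b = 8; heap: [0-7 ALLOC][8-9 ALLOC][10-25 FREE]
Op 3: a = realloc(a, 13) -> a = 10; heap: [0-7 FREE][8-9 ALLOC][10-22 ALLOC][23-25 FREE]
Op 4: a = realloc(a, 7) -> a = 10; heap: [0-7 FREE][8-9 ALLOC][10-16 ALLOC][17-25 FREE]
Op 5: b = realloc(b, 6) -> b = 0; heap: [0-5 ALLOC][6-9 FREE][10-16 ALLOC][17-25 FREE]
free(b): b = 0 -> block [0-5 ALLOC]; mark free, coalesce with adjacent free neighbors -> [0-9 FREE][10-16 ALLOC][17-25 FREE]

Answer: [0-9 FREE][10-16 ALLOC][17-25 FREE]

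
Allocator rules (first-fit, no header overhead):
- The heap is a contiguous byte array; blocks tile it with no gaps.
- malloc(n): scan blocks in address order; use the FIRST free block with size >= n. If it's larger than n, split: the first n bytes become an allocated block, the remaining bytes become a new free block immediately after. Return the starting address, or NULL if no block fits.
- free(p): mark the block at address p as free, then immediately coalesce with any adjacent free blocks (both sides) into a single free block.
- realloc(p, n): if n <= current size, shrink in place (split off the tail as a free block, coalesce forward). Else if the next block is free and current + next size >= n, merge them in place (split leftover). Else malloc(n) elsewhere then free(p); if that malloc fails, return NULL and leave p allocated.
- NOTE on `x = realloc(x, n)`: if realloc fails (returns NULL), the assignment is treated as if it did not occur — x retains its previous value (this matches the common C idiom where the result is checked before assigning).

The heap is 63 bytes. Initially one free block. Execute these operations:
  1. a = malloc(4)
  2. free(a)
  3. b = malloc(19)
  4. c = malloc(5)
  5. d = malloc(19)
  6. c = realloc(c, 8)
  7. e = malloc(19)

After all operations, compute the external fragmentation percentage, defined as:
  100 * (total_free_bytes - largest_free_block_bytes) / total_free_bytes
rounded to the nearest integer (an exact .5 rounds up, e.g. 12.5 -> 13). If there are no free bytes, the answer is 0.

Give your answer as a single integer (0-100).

Answer: 29

Derivation:
Op 1: a = malloc(4) -> a = 0; heap: [0-3 ALLOC][4-62 FREE]
Op 2: free(a) -> (freed a); heap: [0-62 FREE]
Op 3: b = malloc(19) -> b = 0; heap: [0-18 ALLOC][19-62 FREE]
Op 4: c = malloc(5) -> c = 19; heap: [0-18 ALLOC][19-23 ALLOC][24-62 FREE]
Op 5: d = malloc(19) -> d = 24; heap: [0-18 ALLOC][19-23 ALLOC][24-42 ALLOC][43-62 FREE]
Op 6: c = realloc(c, 8) -> c = 43; heap: [0-18 ALLOC][19-23 FREE][24-42 ALLOC][43-50 ALLOC][51-62 FREE]
Op 7: e = malloc(19) -> e = NULL; heap: [0-18 ALLOC][19-23 FREE][24-42 ALLOC][43-50 ALLOC][51-62 FREE]
Free blocks: [5 12] total_free=17 largest=12 -> 100*(17-12)/17 = 500/17 ≈ 29.412 -> rounds to 29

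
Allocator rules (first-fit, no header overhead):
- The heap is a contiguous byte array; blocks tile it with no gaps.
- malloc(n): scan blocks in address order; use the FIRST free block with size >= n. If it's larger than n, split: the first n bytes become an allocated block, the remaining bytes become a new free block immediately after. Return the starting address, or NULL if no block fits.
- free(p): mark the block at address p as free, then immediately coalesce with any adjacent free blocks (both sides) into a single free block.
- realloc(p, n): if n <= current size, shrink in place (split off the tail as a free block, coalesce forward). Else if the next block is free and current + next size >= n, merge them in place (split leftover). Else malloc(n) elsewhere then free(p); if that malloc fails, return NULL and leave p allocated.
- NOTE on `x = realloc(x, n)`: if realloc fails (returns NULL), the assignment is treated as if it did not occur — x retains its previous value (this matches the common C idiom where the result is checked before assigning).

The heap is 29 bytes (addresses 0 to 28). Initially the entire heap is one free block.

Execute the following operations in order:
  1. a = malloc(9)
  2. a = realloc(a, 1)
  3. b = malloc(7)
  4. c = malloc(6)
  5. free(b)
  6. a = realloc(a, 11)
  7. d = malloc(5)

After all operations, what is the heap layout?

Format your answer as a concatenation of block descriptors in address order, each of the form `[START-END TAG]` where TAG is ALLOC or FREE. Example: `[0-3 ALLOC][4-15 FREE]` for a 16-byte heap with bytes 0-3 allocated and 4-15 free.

Op 1: a = malloc(9) -> a = 0; heap: [0-8 ALLOC][9-28 FREE]
Op 2: a = realloc(a, 1) -> a = 0; heap: [0-0 ALLOC][1-28 FREE]
Op 3: b = malloc(7) -> b = 1; heap: [0-0 ALLOC][1-7 ALLOC][8-28 FREE]
Op 4: c = malloc(6) -> c = 8; heap: [0-0 ALLOC][1-7 ALLOC][8-13 ALLOC][14-28 FREE]
Op 5: free(b) -> (freed b); heap: [0-0 ALLOC][1-7 FREE][8-13 ALLOC][14-28 FREE]
Op 6: a = realloc(a, 11) -> a = 14; heap: [0-7 FREE][8-13 ALLOC][14-24 ALLOC][25-28 FREE]
Op 7: d = malloc(5) -> d = 0; heap: [0-4 ALLOC][5-7 FREE][8-13 ALLOC][14-24 ALLOC][25-28 FREE]

Answer: [0-4 ALLOC][5-7 FREE][8-13 ALLOC][14-24 ALLOC][25-28 FREE]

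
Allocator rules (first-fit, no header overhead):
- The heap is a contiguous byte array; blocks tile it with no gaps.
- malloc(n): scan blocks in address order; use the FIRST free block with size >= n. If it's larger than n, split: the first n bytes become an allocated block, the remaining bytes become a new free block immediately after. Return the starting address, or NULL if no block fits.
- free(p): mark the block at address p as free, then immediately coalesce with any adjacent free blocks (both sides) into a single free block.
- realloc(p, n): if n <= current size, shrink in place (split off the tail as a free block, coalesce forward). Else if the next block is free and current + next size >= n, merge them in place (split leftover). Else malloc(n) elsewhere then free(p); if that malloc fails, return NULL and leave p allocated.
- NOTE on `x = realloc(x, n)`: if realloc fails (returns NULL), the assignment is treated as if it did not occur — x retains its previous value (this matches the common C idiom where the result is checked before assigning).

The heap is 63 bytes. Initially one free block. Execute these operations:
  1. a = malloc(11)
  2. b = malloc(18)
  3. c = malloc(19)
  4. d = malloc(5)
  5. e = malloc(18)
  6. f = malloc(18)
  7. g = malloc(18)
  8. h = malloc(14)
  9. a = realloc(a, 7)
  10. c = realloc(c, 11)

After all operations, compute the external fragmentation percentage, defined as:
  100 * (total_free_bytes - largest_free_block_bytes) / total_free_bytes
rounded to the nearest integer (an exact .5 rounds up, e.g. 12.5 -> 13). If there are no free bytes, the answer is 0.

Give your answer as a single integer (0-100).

Answer: 55

Derivation:
Op 1: a = malloc(11) -> a = 0; heap: [0-10 ALLOC][11-62 FREE]
Op 2: b = malloc(18) -> b = 11; heap: [0-10 ALLOC][11-28 ALLOC][29-62 FREE]
Op 3: c = malloc(19) -> c = 29; heap: [0-10 ALLOC][11-28 ALLOC][29-47 ALLOC][48-62 FREE]
Op 4: d = malloc(5) -> d = 48; heap: [0-10 ALLOC][11-28 ALLOC][29-47 ALLOC][48-52 ALLOC][53-62 FREE]
Op 5: e = malloc(18) -> e = NULL; heap: [0-10 ALLOC][11-28 ALLOC][29-47 ALLOC][48-52 ALLOC][53-62 FREE]
Op 6: f = malloc(18) -> f = NULL; heap: [0-10 ALLOC][11-28 ALLOC][29-47 ALLOC][48-52 ALLOC][53-62 FREE]
Op 7: g = malloc(18) -> g = NULL; heap: [0-10 ALLOC][11-28 ALLOC][29-47 ALLOC][48-52 ALLOC][53-62 FREE]
Op 8: h = malloc(14) -> h = NULL; heap: [0-10 ALLOC][11-28 ALLOC][29-47 ALLOC][48-52 ALLOC][53-62 FREE]
Op 9: a = realloc(a, 7) -> a = 0; heap: [0-6 ALLOC][7-10 FREE][11-28 ALLOC][29-47 ALLOC][48-52 ALLOC][53-62 FREE]
Op 10: c = realloc(c, 11) -> c = 29; heap: [0-6 ALLOC][7-10 FREE][11-28 ALLOC][29-39 ALLOC][40-47 FREE][48-52 ALLOC][53-62 FREE]
Free blocks: [4 8 10] total_free=22 largest=10 -> 100*(22-10)/22 = 1200/22 ≈ 54.545 -> rounds to 55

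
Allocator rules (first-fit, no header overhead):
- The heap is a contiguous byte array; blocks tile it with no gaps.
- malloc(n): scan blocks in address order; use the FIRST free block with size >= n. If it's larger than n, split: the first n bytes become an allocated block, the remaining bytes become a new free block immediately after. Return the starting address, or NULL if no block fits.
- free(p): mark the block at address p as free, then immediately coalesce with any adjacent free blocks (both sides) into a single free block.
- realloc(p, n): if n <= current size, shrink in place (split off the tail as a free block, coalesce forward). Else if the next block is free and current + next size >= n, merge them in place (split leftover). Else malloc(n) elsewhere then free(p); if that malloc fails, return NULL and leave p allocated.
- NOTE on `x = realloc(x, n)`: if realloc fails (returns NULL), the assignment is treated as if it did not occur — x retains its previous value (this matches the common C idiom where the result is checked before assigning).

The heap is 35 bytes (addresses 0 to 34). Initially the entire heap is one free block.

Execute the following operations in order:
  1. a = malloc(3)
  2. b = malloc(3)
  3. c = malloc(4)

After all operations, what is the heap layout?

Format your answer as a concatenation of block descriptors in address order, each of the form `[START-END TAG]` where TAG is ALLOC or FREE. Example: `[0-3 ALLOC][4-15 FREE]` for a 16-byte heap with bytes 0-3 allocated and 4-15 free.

Answer: [0-2 ALLOC][3-5 ALLOC][6-9 ALLOC][10-34 FREE]

Derivation:
Op 1: a = malloc(3) -> a = 0; heap: [0-2 ALLOC][3-34 FREE]
Op 2: b = malloc(3) -> b = 3; heap: [0-2 ALLOC][3-5 ALLOC][6-34 FREE]
Op 3: c = malloc(4) -> c = 6; heap: [0-2 ALLOC][3-5 ALLOC][6-9 ALLOC][10-34 FREE]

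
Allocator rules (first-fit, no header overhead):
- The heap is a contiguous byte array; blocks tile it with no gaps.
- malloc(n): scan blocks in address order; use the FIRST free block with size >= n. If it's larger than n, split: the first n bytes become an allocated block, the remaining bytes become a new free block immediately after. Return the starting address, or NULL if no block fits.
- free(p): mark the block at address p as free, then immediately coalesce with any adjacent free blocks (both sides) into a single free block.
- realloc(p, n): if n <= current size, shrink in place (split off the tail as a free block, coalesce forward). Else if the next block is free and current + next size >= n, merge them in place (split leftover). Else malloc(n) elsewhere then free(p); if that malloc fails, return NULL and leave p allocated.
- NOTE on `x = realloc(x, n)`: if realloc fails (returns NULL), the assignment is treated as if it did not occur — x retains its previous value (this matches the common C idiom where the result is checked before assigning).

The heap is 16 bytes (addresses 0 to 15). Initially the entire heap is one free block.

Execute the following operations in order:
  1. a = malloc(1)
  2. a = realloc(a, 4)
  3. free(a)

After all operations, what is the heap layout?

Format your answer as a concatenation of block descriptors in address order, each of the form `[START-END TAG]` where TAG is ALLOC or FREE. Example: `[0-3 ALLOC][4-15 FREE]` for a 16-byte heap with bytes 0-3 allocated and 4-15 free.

Op 1: a = malloc(1) -> a = 0; heap: [0-0 ALLOC][1-15 FREE]
Op 2: a = realloc(a, 4) -> a = 0; heap: [0-3 ALLOC][4-15 FREE]
Op 3: free(a) -> (freed a); heap: [0-15 FREE]

Answer: [0-15 FREE]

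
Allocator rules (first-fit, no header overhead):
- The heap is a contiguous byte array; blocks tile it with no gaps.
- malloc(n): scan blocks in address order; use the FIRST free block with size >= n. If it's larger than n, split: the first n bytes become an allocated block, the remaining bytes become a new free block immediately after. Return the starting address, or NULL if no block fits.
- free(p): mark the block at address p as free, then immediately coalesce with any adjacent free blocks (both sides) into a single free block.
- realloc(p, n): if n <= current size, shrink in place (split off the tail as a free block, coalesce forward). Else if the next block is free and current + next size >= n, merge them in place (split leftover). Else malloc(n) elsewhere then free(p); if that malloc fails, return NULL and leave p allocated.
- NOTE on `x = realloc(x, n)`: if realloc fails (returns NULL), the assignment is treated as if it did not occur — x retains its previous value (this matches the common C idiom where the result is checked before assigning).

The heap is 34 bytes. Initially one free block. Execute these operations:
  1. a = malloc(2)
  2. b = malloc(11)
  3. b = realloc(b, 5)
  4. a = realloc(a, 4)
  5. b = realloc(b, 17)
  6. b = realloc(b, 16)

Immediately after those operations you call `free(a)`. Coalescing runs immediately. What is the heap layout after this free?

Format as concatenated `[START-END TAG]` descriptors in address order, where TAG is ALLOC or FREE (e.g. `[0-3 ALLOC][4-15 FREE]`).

Op 1: a = malloc(2) -> a = 0; heap: [0-1 ALLOC][2-33 FREE]
Op 2: b = malloc(11) -> b = 2; heap: [0-1 ALLOC][2-12 ALLOC][13-33 FREE]
Op 3: b = realloc(b, 5) -> b = 2; heap: [0-1 ALLOC][2-6 ALLOC][7-33 FREE]
Op 4: a = realloc(a, 4) -> a = 7; heap: [0-1 FREE][2-6 ALLOC][7-10 ALLOC][11-33 FREE]
Op 5: b = realloc(b, 17) -> b = 11; heap: [0-6 FREE][7-10 ALLOC][11-27 ALLOC][28-33 FREE]
Op 6: b = realloc(b, 16) -> b = 11; heap: [0-6 FREE][7-10 ALLOC][11-26 ALLOC][27-33 FREE]
free(a): a = 7 -> block [7-10 ALLOC]; mark free, coalesce with adjacent free neighbors -> [0-10 FREE][11-26 ALLOC][27-33 FREE]

Answer: [0-10 FREE][11-26 ALLOC][27-33 FREE]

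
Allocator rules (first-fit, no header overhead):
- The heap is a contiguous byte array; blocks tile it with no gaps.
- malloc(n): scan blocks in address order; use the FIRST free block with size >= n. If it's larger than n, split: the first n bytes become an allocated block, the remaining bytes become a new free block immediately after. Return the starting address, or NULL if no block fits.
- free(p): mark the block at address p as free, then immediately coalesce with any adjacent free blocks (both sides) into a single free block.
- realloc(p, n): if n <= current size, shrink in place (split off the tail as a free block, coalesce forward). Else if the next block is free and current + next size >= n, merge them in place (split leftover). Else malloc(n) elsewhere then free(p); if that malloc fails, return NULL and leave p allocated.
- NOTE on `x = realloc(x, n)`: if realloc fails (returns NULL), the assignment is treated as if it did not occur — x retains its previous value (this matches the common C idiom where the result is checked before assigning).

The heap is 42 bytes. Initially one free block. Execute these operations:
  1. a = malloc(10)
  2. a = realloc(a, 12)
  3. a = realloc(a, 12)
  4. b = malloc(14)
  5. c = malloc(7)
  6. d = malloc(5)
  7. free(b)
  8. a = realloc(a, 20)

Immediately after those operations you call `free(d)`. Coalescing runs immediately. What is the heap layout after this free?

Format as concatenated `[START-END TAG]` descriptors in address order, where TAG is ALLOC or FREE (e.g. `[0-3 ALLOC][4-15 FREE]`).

Op 1: a = malloc(10) -> a = 0; heap: [0-9 ALLOC][10-41 FREE]
Op 2: a = realloc(a, 12) -> a = 0; heap: [0-11 ALLOC][12-41 FREE]
Op 3: a = realloc(a, 12) -> a = 0; heap: [0-11 ALLOC][12-41 FREE]
Op 4: b = malloc(14) -> b = 12; heap: [0-11 ALLOC][12-25 ALLOC][26-41 FREE]
Op 5: c = malloc(7) -> c = 26; heap: [0-11 ALLOC][12-25 ALLOC][26-32 ALLOC][33-41 FREE]
Op 6: d = malloc(5) -> d = 33; heap: [0-11 ALLOC][12-25 ALLOC][26-32 ALLOC][33-37 ALLOC][38-41 FREE]
Op 7: free(b) -> (freed b); heap: [0-11 ALLOC][12-25 FREE][26-32 ALLOC][33-37 ALLOC][38-41 FREE]
Op 8: a = realloc(a, 20) -> a = 0; heap: [0-19 ALLOC][20-25 FREE][26-32 ALLOC][33-37 ALLOC][38-41 FREE]
free(d): d = 33 -> block [33-37 ALLOC]; mark free, coalesce with adjacent free neighbors -> [0-19 ALLOC][20-25 FREE][26-32 ALLOC][33-41 FREE]

Answer: [0-19 ALLOC][20-25 FREE][26-32 ALLOC][33-41 FREE]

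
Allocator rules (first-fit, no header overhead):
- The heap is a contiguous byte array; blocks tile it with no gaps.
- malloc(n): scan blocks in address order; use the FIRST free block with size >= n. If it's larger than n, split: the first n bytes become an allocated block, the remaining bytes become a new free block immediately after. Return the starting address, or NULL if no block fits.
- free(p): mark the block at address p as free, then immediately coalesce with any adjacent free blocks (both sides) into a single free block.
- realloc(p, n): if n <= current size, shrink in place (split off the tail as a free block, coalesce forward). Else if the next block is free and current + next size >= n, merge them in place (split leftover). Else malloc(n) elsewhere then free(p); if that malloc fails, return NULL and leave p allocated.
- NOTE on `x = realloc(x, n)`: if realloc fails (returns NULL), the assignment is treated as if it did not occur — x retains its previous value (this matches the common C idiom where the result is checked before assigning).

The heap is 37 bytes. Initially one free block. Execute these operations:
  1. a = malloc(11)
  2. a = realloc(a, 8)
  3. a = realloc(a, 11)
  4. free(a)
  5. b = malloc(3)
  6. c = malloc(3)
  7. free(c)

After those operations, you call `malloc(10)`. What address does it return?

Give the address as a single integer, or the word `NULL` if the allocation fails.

Op 1: a = malloc(11) -> a = 0; heap: [0-10 ALLOC][11-36 FREE]
Op 2: a = realloc(a, 8) -> a = 0; heap: [0-7 ALLOC][8-36 FREE]
Op 3: a = realloc(a, 11) -> a = 0; heap: [0-10 ALLOC][11-36 FREE]
Op 4: free(a) -> (freed a); heap: [0-36 FREE]
Op 5: b = malloc(3) -> b = 0; heap: [0-2 ALLOC][3-36 FREE]
Op 6: c = malloc(3) -> c = 3; heap: [0-2 ALLOC][3-5 ALLOC][6-36 FREE]
Op 7: free(c) -> (freed c); heap: [0-2 ALLOC][3-36 FREE]
malloc(10): first-fit scan over [0-2 ALLOC][3-36 FREE] -> 3

Answer: 3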